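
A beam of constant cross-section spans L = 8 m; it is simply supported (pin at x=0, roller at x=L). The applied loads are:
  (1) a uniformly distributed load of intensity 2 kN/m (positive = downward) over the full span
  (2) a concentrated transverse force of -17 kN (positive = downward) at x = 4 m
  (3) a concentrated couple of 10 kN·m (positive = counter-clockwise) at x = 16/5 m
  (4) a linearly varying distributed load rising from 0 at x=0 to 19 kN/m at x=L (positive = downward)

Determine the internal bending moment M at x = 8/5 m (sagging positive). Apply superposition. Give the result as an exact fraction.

M(8/5) = 4694/125 kN·m

Load 1 — uniform load w=2 kN/m over full span:
  M_1 = wx(L-x)/2 = 2·(8/5)·(8-(8/5))/2 = 256/25 kN·m
Load 2 — point force P=-17 kN at a=4 m (b=L-a=4):
  M_2 = Pbx/L  [x≤a] = (-17)·4·(8/5)/8 = -68/5 kN·m
Load 3 — applied couple M₀=10 kN·m at a=16/5 m (b=L-a=24/5):
  M_3 = M₀x/L  [x≤a] = 10·(8/5)/8 = 2 kN·m
Load 4 — triangular load w₀=19 kN/m (0→w₀ over full span):
  M_4 = w₀Lx/6 - w₀x³/(6L) = 19·8·(8/5)/6 - 19·(8/5)³/(6·8) = 4864/125 kN·m
Superposition: M = Σ M_i = 4694/125 kN·m ≈ 37.552000 kN·m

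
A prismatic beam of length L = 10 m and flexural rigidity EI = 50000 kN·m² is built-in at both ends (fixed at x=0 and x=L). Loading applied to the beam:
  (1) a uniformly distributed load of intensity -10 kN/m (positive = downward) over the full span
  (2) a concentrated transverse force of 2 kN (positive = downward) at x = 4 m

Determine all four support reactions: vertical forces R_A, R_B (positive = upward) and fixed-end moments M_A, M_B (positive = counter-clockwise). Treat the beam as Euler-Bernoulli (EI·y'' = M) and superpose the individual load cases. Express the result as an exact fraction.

Load 1 — uniform load w=-10 kN/m over full span:
  R_A = wL/2 = (-10)·10/2 = -50 kN
  M_A = wL²/12 = (-10)·10²/12 = -250/3 kN·m
  R_B = wL/2 = (-10)·10/2 = -50 kN
  M_B = -wL²/12 = -(-10)·10²/12 = 250/3 kN·m
Load 2 — point force P=2 kN at a=4 m (b=L-a=6):
  R_A = Pb²(3a+b)/L³ = 2·6²·(3·4+6)/10³ = 162/125 kN
  M_A = Pab²/L² = 2·4·6²/10² = 72/25 kN·m
  R_B = Pa²(a+3b)/L³ = 2·4²·(4+3·6)/10³ = 88/125 kN
  M_B = -Pa²b/L² = -2·4²·6/10² = -48/25 kN·m
Superposition: R_A = -6088/125 kN, M_A = -6034/75 kN·m, R_B = -6162/125 kN, M_B = 6106/75 kN·m

R_A = -6088/125 kN, M_A = -6034/75 kN·m, R_B = -6162/125 kN, M_B = 6106/75 kN·m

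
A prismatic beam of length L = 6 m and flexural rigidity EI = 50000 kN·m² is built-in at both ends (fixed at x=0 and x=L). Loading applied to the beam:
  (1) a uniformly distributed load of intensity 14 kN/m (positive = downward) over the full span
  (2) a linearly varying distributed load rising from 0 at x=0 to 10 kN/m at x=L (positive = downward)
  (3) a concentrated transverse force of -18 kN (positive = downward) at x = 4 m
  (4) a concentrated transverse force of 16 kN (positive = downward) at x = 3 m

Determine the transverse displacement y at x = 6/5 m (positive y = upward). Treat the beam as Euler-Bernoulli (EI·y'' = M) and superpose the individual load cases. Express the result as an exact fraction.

y(6/5) = -5343/9765625 m

Load 1 — uniform load w=14 kN/m over full span:
  y_1 = -wx²(L-x)²/(24EI) = -14·(6/5)²·(6-(6/5))²/(24·50000) = -756/1953125 m
Load 2 — triangular load w₀=10 kN/m (0→w₀ over full span):
  y_2 = -w₀x²(L-x)²(x+2L)/(120LEI) = -10·(6/5)²·(6-(6/5))²·((6/5)+2·6)/(120·6·50000) = -1188/9765625 m
Load 3 — point force P=-18 kN at a=4 m (b=L-a=2):
  y_3 = -Pb²x²(3aL-(3a+b)x)/(6L³EI)  [x≤a] = -(-18)·2²·(6/5)²·(3·4·6-(3·4+2)·(6/5))/(6·6³·50000) = 69/781250 m
Load 4 — point force P=16 kN at a=3 m (b=L-a=3):
  y_4 = -Pb²x²(3aL-(3a+b)x)/(6L³EI)  [x≤a] = -16·3²·(6/5)²·(3·3·6-(3·3+3)·(6/5))/(6·6³·50000) = -99/781250 m
Superposition: y = Σ y_i = -5343/9765625 m ≈ -0.000547 m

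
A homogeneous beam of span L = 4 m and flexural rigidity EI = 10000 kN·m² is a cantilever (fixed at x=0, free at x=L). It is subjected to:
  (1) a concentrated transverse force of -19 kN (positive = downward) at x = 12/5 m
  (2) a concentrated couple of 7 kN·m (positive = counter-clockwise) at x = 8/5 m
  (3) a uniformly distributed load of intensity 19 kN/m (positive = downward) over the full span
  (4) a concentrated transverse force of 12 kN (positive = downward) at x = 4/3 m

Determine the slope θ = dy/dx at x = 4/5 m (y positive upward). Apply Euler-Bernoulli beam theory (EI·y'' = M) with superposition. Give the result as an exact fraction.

θ(4/5) = -6737/937500 rad

Load 1 — point force P=-19 kN at a=12/5 m (b=L-a=8/5):
  θ_1 = -Px(2a-x)/(2EI)  [x≤a] = -(-19)·(4/5)·(2·(12/5)-(4/5))/(2·10000) = 19/6250 rad
Load 2 — applied couple M₀=7 kN·m at a=8/5 m (b=L-a=12/5):
  θ_2 = M₀x/EI  [x≤a] = 7·(4/5)/10000 = 7/12500 rad
Load 3 — uniform load w=19 kN/m over full span:
  θ_3 = -wx(x²-3Lx+3L²)/(6EI) = -19·(4/5)·((4/5)²-3·4·(4/5)+3·4²)/(6·10000) = -2318/234375 rad
Load 4 — point force P=12 kN at a=4/3 m (b=L-a=8/3):
  θ_4 = -Px(2a-x)/(2EI)  [x≤a] = -12·(4/5)·(2·(4/3)-(4/5))/(2·10000) = -14/15625 rad
Superposition: θ = Σ θ_i = -6737/937500 rad ≈ -0.007186 rad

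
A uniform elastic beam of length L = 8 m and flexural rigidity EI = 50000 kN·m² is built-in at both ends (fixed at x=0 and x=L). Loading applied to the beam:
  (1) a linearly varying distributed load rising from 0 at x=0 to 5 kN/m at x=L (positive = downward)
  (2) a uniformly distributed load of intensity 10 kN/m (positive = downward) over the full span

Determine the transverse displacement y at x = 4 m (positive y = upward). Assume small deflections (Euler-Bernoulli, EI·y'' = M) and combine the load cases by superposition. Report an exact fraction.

Load 1 — triangular load w₀=5 kN/m (0→w₀ over full span):
  y_1 = -w₀x²(L-x)²(x+2L)/(120LEI) = -5·4²·(8-4)²·(4+2·8)/(120·8·50000) = -1/1875 m
Load 2 — uniform load w=10 kN/m over full span:
  y_2 = -wx²(L-x)²/(24EI) = -10·4²·(8-4)²/(24·50000) = -4/1875 m
Superposition: y = Σ y_i = -1/375 m ≈ -0.002667 m

y(4) = -1/375 m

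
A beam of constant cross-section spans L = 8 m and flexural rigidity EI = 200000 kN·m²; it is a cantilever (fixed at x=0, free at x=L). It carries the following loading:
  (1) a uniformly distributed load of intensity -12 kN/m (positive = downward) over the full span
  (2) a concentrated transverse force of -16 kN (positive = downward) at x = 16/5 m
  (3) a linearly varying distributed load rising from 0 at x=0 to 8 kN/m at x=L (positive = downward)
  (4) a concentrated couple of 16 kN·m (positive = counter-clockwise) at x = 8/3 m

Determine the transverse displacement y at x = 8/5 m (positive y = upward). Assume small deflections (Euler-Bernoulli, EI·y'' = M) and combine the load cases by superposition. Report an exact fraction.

Load 1 — uniform load w=-12 kN/m over full span:
  y_1 = -wx²(x²-4Lx+6L²)/(24EI) = -(-12)·(8/5)²·((8/5)²-4·8·(8/5)+6·8²)/(24·200000) = 4192/1953125 m
Load 2 — point force P=-16 kN at a=16/5 m (b=L-a=24/5):
  y_2 = -Px²(3a-x)/(6EI)  [x≤a] = -(-16)·(8/5)²·(3·(16/5)-(8/5))/(6·200000) = 64/234375 m
Load 3 — triangular load w₀=8 kN/m (0→w₀ over full span):
  y_3 = (w₀Lx³/12-w₀L²x²/6-w₀x⁵/(120L))/EI = (8·8·(8/5)³/12-8·8²·(8/5)²/6-8·(8/5)⁵/(120·8))/200000 = -144064/146484375 m
Load 4 — applied couple M₀=16 kN·m at a=8/3 m (b=L-a=16/3):
  y_4 = M₀x²/(2EI)  [x≤a] = 16·(8/5)²/(2·200000) = 8/78125 m
Superposition: y = Σ y_i = 75112/48828125 m ≈ 0.001538 m

y(8/5) = 75112/48828125 m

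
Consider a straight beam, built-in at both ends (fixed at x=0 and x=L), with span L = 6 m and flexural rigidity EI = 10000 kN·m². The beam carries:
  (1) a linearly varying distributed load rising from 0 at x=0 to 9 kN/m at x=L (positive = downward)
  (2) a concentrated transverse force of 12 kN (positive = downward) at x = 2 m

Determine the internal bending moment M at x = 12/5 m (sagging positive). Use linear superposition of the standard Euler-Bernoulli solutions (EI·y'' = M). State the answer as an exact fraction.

M(12/5) = 4144/375 kN·m

Load 1 — triangular load w₀=9 kN/m (0→w₀ over full span):
  M_1 = 3w₀Lx/20 - w₀L²/30 - w₀x³/(6L) = 3·9·6·(12/5)/20 - 9·6²/30 - 9·(12/5)³/(6·6) = 648/125 kN·m
Load 2 — point force P=12 kN at a=2 m (b=L-a=4):
  M_2 = Pa²(a+3b)(L-x)/L³ - Pa²b/L²  [x>a] = 12·2²·(2+3·4)·(6-(12/5))/6³ - 12·2²·4/6² = 88/15 kN·m
Superposition: M = Σ M_i = 4144/375 kN·m ≈ 11.050667 kN·m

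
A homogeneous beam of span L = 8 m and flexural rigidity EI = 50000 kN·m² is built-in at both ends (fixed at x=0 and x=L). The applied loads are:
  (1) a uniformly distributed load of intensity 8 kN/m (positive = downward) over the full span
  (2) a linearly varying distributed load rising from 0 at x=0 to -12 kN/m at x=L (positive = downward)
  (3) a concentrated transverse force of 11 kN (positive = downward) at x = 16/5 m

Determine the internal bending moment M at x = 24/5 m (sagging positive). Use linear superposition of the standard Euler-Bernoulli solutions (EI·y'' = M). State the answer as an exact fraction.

Load 1 — uniform load w=8 kN/m over full span:
  M_1 = wLx/2 - wL²/12 - wx²/2 = 8·8·(24/5)/2 - 8·8²/12 - 8·(24/5)²/2 = 1408/75 kN·m
Load 2 — triangular load w₀=-12 kN/m (0→w₀ over full span):
  M_2 = 3w₀Lx/20 - w₀L²/30 - w₀x³/(6L) = 3·(-12)·8·(24/5)/20 - (-12)·8²/30 - (-12)·(24/5)³/(6·8) = -1984/125 kN·m
Load 3 — point force P=11 kN at a=16/5 m (b=L-a=24/5):
  M_3 = Pa²(a+3b)(L-x)/L³ - Pa²b/L²  [x>a] = 11·(16/5)²·((16/5)+3·(24/5))·(8-(24/5))/8³ - 11·(16/5)²·(24/5)/8² = 2464/625 kN·m
Superposition: M = Σ M_i = 12832/1875 kN·m ≈ 6.843733 kN·m

M(24/5) = 12832/1875 kN·m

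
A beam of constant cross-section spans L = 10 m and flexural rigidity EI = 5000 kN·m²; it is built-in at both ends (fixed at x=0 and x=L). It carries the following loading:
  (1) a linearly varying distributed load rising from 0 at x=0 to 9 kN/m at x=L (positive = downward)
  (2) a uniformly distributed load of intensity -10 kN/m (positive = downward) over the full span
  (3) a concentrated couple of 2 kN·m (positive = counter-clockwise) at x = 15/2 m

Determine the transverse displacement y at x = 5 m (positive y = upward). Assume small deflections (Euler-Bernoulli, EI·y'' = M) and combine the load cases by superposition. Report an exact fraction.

y(5) = 269/9600 m

Load 1 — triangular load w₀=9 kN/m (0→w₀ over full span):
  y_1 = -w₀x²(L-x)²(x+2L)/(120LEI) = -9·5²·(10-5)²·(5+2·10)/(120·10·5000) = -3/128 m
Load 2 — uniform load w=-10 kN/m over full span:
  y_2 = -wx²(L-x)²/(24EI) = -(-10)·5²·(10-5)²/(24·5000) = 5/96 m
Load 3 — applied couple M₀=2 kN·m at a=15/2 m (b=L-a=5/2):
  y_3 = (R_Ax³/6 - M_Ax²/2)/EI  [x≤a] with R_A=9/40, M_A=5/8 = ((9/40)·5³/6 - (5/8)·5²/2)/5000 = -1/1600 m
Superposition: y = Σ y_i = 269/9600 m ≈ 0.028021 m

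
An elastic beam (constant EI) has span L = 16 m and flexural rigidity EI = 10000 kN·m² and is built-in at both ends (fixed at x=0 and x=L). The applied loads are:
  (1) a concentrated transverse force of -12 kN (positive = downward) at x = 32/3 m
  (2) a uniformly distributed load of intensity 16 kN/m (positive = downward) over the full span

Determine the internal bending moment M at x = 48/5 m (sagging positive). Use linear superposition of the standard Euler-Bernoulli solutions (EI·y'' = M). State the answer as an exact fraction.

M(48/5) = 30272/225 kN·m

Load 1 — point force P=-12 kN at a=32/3 m (b=L-a=16/3):
  M_1 = Pb²(3a+b)x/L³ - Pab²/L²  [x≤a] = (-12)·(16/3)²·(3·(32/3)+(16/3))·(48/5)/16³ - (-12)·(32/3)·(16/3)²/16² = -704/45 kN·m
Load 2 — uniform load w=16 kN/m over full span:
  M_2 = wLx/2 - wL²/12 - wx²/2 = 16·16·(48/5)/2 - 16·16²/12 - 16·(48/5)²/2 = 11264/75 kN·m
Superposition: M = Σ M_i = 30272/225 kN·m ≈ 134.542222 kN·m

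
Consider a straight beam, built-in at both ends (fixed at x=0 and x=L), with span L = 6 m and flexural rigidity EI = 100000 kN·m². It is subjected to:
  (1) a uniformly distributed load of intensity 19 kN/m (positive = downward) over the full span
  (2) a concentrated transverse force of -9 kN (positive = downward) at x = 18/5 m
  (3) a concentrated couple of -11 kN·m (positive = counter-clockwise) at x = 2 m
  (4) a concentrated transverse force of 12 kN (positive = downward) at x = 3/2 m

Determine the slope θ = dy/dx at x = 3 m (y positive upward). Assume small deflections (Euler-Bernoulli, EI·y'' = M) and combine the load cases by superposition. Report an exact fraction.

θ(3) = 5967/200000000 rad

Load 1 — uniform load w=19 kN/m over full span:
  θ_1 = -wx(L-x)(L-2x)/(12EI) = -19·3·(6-3)·(6-2·3)/(12·100000) = 0 rad
Load 2 — point force P=-9 kN at a=18/5 m (b=L-a=12/5):
  θ_2 = -Pb²x(2aL-(3a+b)x)/(2L³EI)  [x≤a] = -(-9)·(12/5)²·3·(2·(18/5)·6-(3·(18/5)+(12/5))·3)/(2·6³·100000) = 81/6250000 rad
Load 3 — applied couple M₀=-11 kN·m at a=2 m (b=L-a=4):
  θ_3 = (R_Ax²/2 - M_Ax - M₀(x-a))/EI  [x>a] with R_A=-22/9, M_A=0 = ((-22/9)·3²/2 - 0·3 - (-11)·(3-2))/100000 = 0 rad
Load 4 — point force P=12 kN at a=3/2 m (b=L-a=9/2):
  θ_4 = Pa²(L-x)(2bL-(3b+a)(L-x))/(2L³EI)  [x>a] = 12·(3/2)²·(6-3)·(2·(9/2)·6-(3·(9/2)+(3/2))·(6-3))/(2·6³·100000) = 27/1600000 rad
Superposition: θ = Σ θ_i = 5967/200000000 rad ≈ 0.000030 rad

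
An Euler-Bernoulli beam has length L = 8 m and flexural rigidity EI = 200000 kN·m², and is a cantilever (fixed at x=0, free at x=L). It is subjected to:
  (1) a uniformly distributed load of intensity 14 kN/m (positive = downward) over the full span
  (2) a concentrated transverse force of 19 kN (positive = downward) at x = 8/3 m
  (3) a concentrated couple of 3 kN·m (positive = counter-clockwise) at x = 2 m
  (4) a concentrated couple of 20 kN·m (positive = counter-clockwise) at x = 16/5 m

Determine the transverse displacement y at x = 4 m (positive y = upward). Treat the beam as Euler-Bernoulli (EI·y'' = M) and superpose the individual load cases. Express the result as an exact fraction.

Load 1 — uniform load w=14 kN/m over full span:
  y_1 = -wx²(x²-4Lx+6L²)/(24EI) = -14·4²·(4²-4·8·4+6·8²)/(24·200000) = -119/9375 m
Load 2 — point force P=19 kN at a=8/3 m (b=L-a=16/3):
  y_2 = -Pa²(3x-a)/(6EI)  [x>a] = -19·(8/3)²·(3·4-(8/3))/(6·200000) = -266/253125 m
Load 3 — applied couple M₀=3 kN·m at a=2 m (b=L-a=6):
  y_3 = M₀a(2x-a)/(2EI)  [x>a] = 3·2·(2·4-2)/(2·200000) = 9/100000 m
Load 4 — applied couple M₀=20 kN·m at a=16/5 m (b=L-a=24/5):
  y_4 = M₀a(2x-a)/(2EI)  [x>a] = 20·(16/5)·(2·4-(16/5))/(2·200000) = 12/15625 m
Superposition: y = Σ y_i = -521891/40500000 m ≈ -0.012886 m

y(4) = -521891/40500000 m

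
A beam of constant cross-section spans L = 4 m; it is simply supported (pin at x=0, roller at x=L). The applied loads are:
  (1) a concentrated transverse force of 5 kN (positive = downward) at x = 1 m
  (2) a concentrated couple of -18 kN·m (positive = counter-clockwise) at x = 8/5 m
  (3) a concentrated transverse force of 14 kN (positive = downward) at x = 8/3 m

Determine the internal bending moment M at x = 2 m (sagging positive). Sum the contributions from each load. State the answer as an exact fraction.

Load 1 — point force P=5 kN at a=1 m (b=L-a=3):
  M_1 = Pa(L-x)/L  [x>a] = 5·1·(4-2)/4 = 5/2 kN·m
Load 2 — applied couple M₀=-18 kN·m at a=8/5 m (b=L-a=12/5):
  M_2 = M₀x/L - M₀  [x>a] = (-18)·2/4 - (-18) = 9 kN·m
Load 3 — point force P=14 kN at a=8/3 m (b=L-a=4/3):
  M_3 = Pbx/L  [x≤a] = 14·(4/3)·2/4 = 28/3 kN·m
Superposition: M = Σ M_i = 125/6 kN·m ≈ 20.833333 kN·m

M(2) = 125/6 kN·m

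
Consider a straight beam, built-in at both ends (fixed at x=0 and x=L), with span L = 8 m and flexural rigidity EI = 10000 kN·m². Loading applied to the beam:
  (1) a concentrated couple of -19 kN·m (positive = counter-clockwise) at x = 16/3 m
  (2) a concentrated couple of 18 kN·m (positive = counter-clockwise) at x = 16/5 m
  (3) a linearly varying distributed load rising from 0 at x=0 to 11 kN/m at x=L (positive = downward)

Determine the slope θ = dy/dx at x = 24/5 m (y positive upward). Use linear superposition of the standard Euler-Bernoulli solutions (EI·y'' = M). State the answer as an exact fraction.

θ(24/5) = 17/156250 rad

Load 1 — applied couple M₀=-19 kN·m at a=16/3 m (b=L-a=8/3):
  θ_1 = (R_Ax²/2 - M_Ax)/EI  [x≤a] with R_A=-19/6, M_A=-19/3 = ((-19/6)·(24/5)²/2 - (-19/3)·(24/5))/10000 = -19/31250 rad
Load 2 — applied couple M₀=18 kN·m at a=16/5 m (b=L-a=24/5):
  θ_2 = (R_Ax²/2 - M_Ax - M₀(x-a))/EI  [x>a] with R_A=81/25, M_A=54/25 = ((81/25)·(24/5)²/2 - (54/25)·(24/5) - 18·((24/5)-(16/5)))/10000 = -72/390625 rad
Load 3 — triangular load w₀=11 kN/m (0→w₀ over full span):
  θ_3 = -w₀(2x(L-x)(L-2x)(x+2L)+x²(L-x)²)/(120LEI) = -11·(2·(24/5)·(8-(24/5))·(8-2·(24/5))·((24/5)+2·8)+(24/5)²·(8-(24/5))²)/(120·8·10000) = 352/390625 rad
Superposition: θ = Σ θ_i = 17/156250 rad ≈ 0.000109 rad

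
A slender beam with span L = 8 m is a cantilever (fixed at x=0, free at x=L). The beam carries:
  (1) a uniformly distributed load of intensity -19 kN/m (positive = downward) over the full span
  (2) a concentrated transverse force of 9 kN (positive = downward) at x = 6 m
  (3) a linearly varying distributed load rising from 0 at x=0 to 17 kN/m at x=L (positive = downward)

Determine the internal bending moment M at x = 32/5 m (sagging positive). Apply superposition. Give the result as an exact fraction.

M(32/5) = 1504/375 kN·m

Load 1 — uniform load w=-19 kN/m over full span:
  M_1 = -w(L-x)²/2 = -(-19)·(8-(32/5))²/2 = 608/25 kN·m
Load 2 — point force P=9 kN at a=6 m (b=L-a=2):
  M_2 = 0  [x>a] = 0 kN·m
Load 3 — triangular load w₀=17 kN/m (0→w₀ over full span):
  M_3 = w₀Lx/2 - w₀L²/3 - w₀x³/(6L) = 17·8·(32/5)/2 - 17·8²/3 - 17·(32/5)³/(6·8) = -7616/375 kN·m
Superposition: M = Σ M_i = 1504/375 kN·m ≈ 4.010667 kN·m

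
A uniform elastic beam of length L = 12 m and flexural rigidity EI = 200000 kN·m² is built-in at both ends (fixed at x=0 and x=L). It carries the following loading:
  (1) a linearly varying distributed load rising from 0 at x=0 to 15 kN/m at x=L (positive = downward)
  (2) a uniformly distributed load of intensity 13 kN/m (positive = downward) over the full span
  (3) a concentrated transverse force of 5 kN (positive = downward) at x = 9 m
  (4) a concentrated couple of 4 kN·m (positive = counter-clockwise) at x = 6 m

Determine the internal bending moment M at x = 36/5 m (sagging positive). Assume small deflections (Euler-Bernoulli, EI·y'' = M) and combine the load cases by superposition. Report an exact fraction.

Load 1 — triangular load w₀=15 kN/m (0→w₀ over full span):
  M_1 = 3w₀Lx/20 - w₀L²/30 - w₀x³/(6L) = 3·15·12·(36/5)/20 - 15·12²/30 - 15·(36/5)³/(6·12) = 1116/25 kN·m
Load 2 — uniform load w=13 kN/m over full span:
  M_2 = wLx/2 - wL²/12 - wx²/2 = 13·12·(36/5)/2 - 13·12²/12 - 13·(36/5)²/2 = 1716/25 kN·m
Load 3 — point force P=5 kN at a=9 m (b=L-a=3):
  M_3 = Pb²(3a+b)x/L³ - Pab²/L²  [x≤a] = 5·3²·(3·9+3)·(36/5)/12³ - 5·9·3²/12² = 45/16 kN·m
Load 4 — applied couple M₀=4 kN·m at a=6 m (b=L-a=6):
  M_4 = R_Ax - M_A - M₀  [x>a] with R_A=1/2, M_A=1 = (1/2)·(36/5) - 1 - 4 = -7/5 kN·m
Superposition: M = Σ M_i = 45877/400 kN·m ≈ 114.692500 kN·m

M(36/5) = 45877/400 kN·m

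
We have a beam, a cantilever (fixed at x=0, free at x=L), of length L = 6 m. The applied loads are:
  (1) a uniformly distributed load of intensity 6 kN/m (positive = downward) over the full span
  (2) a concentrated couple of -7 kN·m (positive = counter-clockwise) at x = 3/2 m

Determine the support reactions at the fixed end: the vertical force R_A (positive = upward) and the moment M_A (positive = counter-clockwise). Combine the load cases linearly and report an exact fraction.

Load 1 — uniform load w=6 kN/m over full span:
  R_A = wL = 6·6 = 36 kN
  M_A = wL²/2 = 6·6²/2 = 108 kN·m
Load 2 — applied couple M₀=-7 kN·m at a=3/2 m (b=L-a=9/2):
  R_A = 0 kN
  M_A = -M₀ = -(-7) = 7 kN·m
Superposition: R_A = 36 kN, M_A = 115 kN·m

R_A = 36 kN, M_A = 115 kN·m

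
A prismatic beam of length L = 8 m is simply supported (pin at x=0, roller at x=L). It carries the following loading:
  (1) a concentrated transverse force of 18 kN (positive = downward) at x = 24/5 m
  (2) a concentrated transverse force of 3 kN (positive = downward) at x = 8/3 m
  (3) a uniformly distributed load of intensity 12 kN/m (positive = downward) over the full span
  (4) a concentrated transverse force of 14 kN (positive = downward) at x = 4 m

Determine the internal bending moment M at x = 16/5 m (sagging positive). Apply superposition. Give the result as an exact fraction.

M(16/5) = 712/5 kN·m

Load 1 — point force P=18 kN at a=24/5 m (b=L-a=16/5):
  M_1 = Pbx/L  [x≤a] = 18·(16/5)·(16/5)/8 = 576/25 kN·m
Load 2 — point force P=3 kN at a=8/3 m (b=L-a=16/3):
  M_2 = Pa(L-x)/L  [x>a] = 3·(8/3)·(8-(16/5))/8 = 24/5 kN·m
Load 3 — uniform load w=12 kN/m over full span:
  M_3 = wx(L-x)/2 = 12·(16/5)·(8-(16/5))/2 = 2304/25 kN·m
Load 4 — point force P=14 kN at a=4 m (b=L-a=4):
  M_4 = Pbx/L  [x≤a] = 14·4·(16/5)/8 = 112/5 kN·m
Superposition: M = Σ M_i = 712/5 kN·m ≈ 142.400000 kN·m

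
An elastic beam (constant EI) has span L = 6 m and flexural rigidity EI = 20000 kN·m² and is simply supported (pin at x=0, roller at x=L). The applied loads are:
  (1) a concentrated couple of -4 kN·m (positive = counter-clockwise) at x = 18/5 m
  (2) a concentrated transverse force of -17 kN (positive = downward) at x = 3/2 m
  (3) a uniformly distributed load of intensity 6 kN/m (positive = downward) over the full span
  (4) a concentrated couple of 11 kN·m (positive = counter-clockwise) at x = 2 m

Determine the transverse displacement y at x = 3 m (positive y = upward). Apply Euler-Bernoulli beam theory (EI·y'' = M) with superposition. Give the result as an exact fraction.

Load 1 — applied couple M₀=-4 kN·m at a=18/5 m (b=L-a=12/5):
  y_1 = (M₀x³/(6L)+C₁x)/EI  [x≤a] with C₁=M₀(3b²-L²)/(6L)=52/25 = ((-4)·3³/(6·6)+(52/25)·3)/20000 = 81/500000 m
Load 2 — point force P=-17 kN at a=3/2 m (b=L-a=9/2):
  y_2 = -Pa(L-x)(2Lx-a²-x²)/(6LEI)  [x>a] = -(-17)·(3/2)·(6-3)·(2·6·3-(3/2)²-3²)/(6·6·20000) = 1683/640000 m
Load 3 — uniform load w=6 kN/m over full span:
  y_3 = -wx(L³-2Lx²+x³)/(24EI) = -6·3·(6³-2·6·3²+3³)/(24·20000) = -81/16000 m
Load 4 — applied couple M₀=11 kN·m at a=2 m (b=L-a=4):
  y_4 = (M₀x³/(6L)-M₀(x-a)²/2+C₁x)/EI  [x>a] with C₁=M₀(3b²-L²)/(6L)=11/3 = (11·3³/(6·6)-11·(3-2)²/2+(11/3)·3)/20000 = 11/16000 m
Superposition: y = Σ y_i = -25333/16000000 m ≈ -0.001583 m

y(3) = -25333/16000000 m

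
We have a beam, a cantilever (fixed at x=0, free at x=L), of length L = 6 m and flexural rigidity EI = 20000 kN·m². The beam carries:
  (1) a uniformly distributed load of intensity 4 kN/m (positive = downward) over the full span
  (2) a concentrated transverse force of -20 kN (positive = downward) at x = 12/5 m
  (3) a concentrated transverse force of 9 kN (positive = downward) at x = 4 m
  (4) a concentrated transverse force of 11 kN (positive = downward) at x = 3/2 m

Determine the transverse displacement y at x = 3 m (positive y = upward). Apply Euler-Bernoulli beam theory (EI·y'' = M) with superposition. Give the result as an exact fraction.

Load 1 — uniform load w=4 kN/m over full span:
  y_1 = -wx²(x²-4Lx+6L²)/(24EI) = -4·3²·(3²-4·6·3+6·6²)/(24·20000) = -459/40000 m
Load 2 — point force P=-20 kN at a=12/5 m (b=L-a=18/5):
  y_2 = -Pa²(3x-a)/(6EI)  [x>a] = -(-20)·(12/5)²·(3·3-(12/5))/(6·20000) = 99/15625 m
Load 3 — point force P=9 kN at a=4 m (b=L-a=2):
  y_3 = -Px²(3a-x)/(6EI)  [x≤a] = -9·3²·(3·4-3)/(6·20000) = -243/40000 m
Load 4 — point force P=11 kN at a=3/2 m (b=L-a=9/2):
  y_4 = -Pa²(3x-a)/(6EI)  [x>a] = -11·(3/2)²·(3·3-(3/2))/(6·20000) = -99/64000 m
Superposition: y = Σ y_i = -102087/8000000 m ≈ -0.012761 m

y(3) = -102087/8000000 m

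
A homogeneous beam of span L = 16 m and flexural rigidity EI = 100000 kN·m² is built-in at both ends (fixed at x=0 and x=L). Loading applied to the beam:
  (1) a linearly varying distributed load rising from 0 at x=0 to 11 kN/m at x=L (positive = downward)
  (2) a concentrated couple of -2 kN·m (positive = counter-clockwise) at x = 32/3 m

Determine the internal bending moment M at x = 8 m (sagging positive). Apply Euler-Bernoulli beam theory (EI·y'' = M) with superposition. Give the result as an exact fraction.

Load 1 — triangular load w₀=11 kN/m (0→w₀ over full span):
  M_1 = 3w₀Lx/20 - w₀L²/30 - w₀x³/(6L) = 3·11·16·8/20 - 11·16²/30 - 11·8³/(6·16) = 176/3 kN·m
Load 2 — applied couple M₀=-2 kN·m at a=32/3 m (b=L-a=16/3):
  M_2 = R_Ax - M_A  [x≤a] with R_A=-1/6, M_A=-2/3 = (-1/6)·8 - (-2/3) = -2/3 kN·m
Superposition: M = Σ M_i = 58 kN·m ≈ 58.000000 kN·m

M(8) = 58 kN·m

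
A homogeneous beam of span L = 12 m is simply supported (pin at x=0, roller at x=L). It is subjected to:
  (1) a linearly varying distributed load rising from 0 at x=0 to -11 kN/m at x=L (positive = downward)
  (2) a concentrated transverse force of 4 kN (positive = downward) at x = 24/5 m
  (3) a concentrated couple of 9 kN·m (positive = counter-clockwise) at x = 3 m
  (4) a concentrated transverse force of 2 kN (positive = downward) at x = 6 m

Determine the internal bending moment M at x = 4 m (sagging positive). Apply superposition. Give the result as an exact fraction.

M(4) = -3178/45 kN·m

Load 1 — triangular load w₀=-11 kN/m (0→w₀ over full span):
  M_1 = w₀Lx/6 - w₀x³/(6L) = (-11)·12·4/6 - (-11)·4³/(6·12) = -704/9 kN·m
Load 2 — point force P=4 kN at a=24/5 m (b=L-a=36/5):
  M_2 = Pbx/L  [x≤a] = 4·(36/5)·4/12 = 48/5 kN·m
Load 3 — applied couple M₀=9 kN·m at a=3 m (b=L-a=9):
  M_3 = M₀x/L - M₀  [x>a] = 9·4/12 - 9 = -6 kN·m
Load 4 — point force P=2 kN at a=6 m (b=L-a=6):
  M_4 = Pbx/L  [x≤a] = 2·6·4/12 = 4 kN·m
Superposition: M = Σ M_i = -3178/45 kN·m ≈ -70.622222 kN·m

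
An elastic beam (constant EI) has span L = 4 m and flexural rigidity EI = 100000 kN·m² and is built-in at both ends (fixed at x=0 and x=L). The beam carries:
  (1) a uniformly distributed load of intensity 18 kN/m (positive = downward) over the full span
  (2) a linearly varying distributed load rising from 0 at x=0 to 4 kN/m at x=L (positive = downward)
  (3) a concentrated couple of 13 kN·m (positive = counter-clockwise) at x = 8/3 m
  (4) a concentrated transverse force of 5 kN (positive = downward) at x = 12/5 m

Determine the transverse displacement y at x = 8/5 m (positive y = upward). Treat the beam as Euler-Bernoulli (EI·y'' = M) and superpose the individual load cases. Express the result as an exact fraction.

Load 1 — uniform load w=18 kN/m over full span:
  y_1 = -wx²(L-x)²/(24EI) = -18·(8/5)²·(4-(8/5))²/(24·100000) = -216/1953125 m
Load 2 — triangular load w₀=4 kN/m (0→w₀ over full span):
  y_2 = -w₀x²(L-x)²(x+2L)/(120LEI) = -4·(8/5)²·(4-(8/5))²·((8/5)+2·4)/(120·4·100000) = -576/48828125 m
Load 3 — applied couple M₀=13 kN·m at a=8/3 m (b=L-a=4/3):
  y_3 = (R_Ax³/6 - M_Ax²/2)/EI  [x≤a] with R_A=13/3, M_A=13/3 = ((13/3)·(8/5)³/6 - (13/3)·(8/5)²/2)/100000 = -91/3515625 m
Load 4 — point force P=5 kN at a=12/5 m (b=L-a=8/5):
  y_4 = -Pb²x²(3aL-(3a+b)x)/(6L³EI)  [x≤a] = -5·(8/5)²·(8/5)²·(3·(12/5)·4-(3·(12/5)+(8/5))·(8/5))/(6·4³·100000) = -368/29296875 m
Superposition: y = Σ y_i = -70679/439453125 m ≈ -0.000161 m

y(8/5) = -70679/439453125 m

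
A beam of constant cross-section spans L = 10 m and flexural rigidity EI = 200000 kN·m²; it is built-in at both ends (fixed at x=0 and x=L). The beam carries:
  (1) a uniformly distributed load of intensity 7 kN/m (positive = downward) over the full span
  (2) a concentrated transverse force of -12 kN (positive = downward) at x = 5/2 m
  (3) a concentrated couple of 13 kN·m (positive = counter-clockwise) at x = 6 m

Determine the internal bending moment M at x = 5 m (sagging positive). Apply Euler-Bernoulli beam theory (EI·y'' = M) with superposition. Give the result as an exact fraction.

Load 1 — uniform load w=7 kN/m over full span:
  M_1 = wLx/2 - wL²/12 - wx²/2 = 7·10·5/2 - 7·10²/12 - 7·5²/2 = 175/6 kN·m
Load 2 — point force P=-12 kN at a=5/2 m (b=L-a=15/2):
  M_2 = Pa²(a+3b)(L-x)/L³ - Pa²b/L²  [x>a] = (-12)·(5/2)²·((5/2)+3·(15/2))·(10-5)/10³ - (-12)·(5/2)²·(15/2)/10² = -15/4 kN·m
Load 3 — applied couple M₀=13 kN·m at a=6 m (b=L-a=4):
  M_3 = R_Ax - M_A  [x≤a] with R_A=234/125, M_A=104/25 = (234/125)·5 - (104/25) = 26/5 kN·m
Superposition: M = Σ M_i = 1837/60 kN·m ≈ 30.616667 kN·m

M(5) = 1837/60 kN·m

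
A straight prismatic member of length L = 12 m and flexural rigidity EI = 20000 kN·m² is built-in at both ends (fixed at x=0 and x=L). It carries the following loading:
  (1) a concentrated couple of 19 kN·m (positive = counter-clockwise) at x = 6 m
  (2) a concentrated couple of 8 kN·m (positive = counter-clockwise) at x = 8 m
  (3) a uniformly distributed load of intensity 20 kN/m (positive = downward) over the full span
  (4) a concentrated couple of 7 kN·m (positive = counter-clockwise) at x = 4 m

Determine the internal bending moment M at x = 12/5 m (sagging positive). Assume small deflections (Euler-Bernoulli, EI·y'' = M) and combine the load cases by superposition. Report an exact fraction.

Load 1 — applied couple M₀=19 kN·m at a=6 m (b=L-a=6):
  M_1 = R_Ax - M_A  [x≤a] with R_A=19/8, M_A=19/4 = (19/8)·(12/5) - (19/4) = 19/20 kN·m
Load 2 — applied couple M₀=8 kN·m at a=8 m (b=L-a=4):
  M_2 = R_Ax - M_A  [x≤a] with R_A=8/9, M_A=8/3 = (8/9)·(12/5) - (8/3) = -8/15 kN·m
Load 3 — uniform load w=20 kN/m over full span:
  M_3 = wLx/2 - wL²/12 - wx²/2 = 20·12·(12/5)/2 - 20·12²/12 - 20·(12/5)²/2 = -48/5 kN·m
Load 4 — applied couple M₀=7 kN·m at a=4 m (b=L-a=8):
  M_4 = R_Ax - M_A  [x≤a] with R_A=7/9, M_A=0 = (7/9)·(12/5) - 0 = 28/15 kN·m
Superposition: M = Σ M_i = -439/60 kN·m ≈ -7.316667 kN·m

M(12/5) = -439/60 kN·m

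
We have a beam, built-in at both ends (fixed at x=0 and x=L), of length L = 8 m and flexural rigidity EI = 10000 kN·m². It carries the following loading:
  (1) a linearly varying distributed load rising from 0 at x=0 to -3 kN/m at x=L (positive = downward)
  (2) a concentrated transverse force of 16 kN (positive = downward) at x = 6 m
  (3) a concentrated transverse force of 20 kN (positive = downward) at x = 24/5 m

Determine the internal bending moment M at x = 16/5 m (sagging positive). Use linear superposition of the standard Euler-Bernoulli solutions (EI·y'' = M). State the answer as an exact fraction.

Load 1 — triangular load w₀=-3 kN/m (0→w₀ over full span):
  M_1 = 3w₀Lx/20 - w₀L²/30 - w₀x³/(6L) = 3·(-3)·8·(16/5)/20 - (-3)·8²/30 - (-3)·(16/5)³/(6·8) = -384/125 kN·m
Load 2 — point force P=16 kN at a=6 m (b=L-a=2):
  M_2 = Pb²(3a+b)x/L³ - Pab²/L²  [x≤a] = 16·2²·(3·6+2)·(16/5)/8³ - 16·6·2²/8² = 2 kN·m
Load 3 — point force P=20 kN at a=24/5 m (b=L-a=16/5):
  M_3 = Pb²(3a+b)x/L³ - Pab²/L²  [x≤a] = 20·(16/5)²·(3·(24/5)+(16/5))·(16/5)/8³ - 20·(24/5)·(16/5)²/8² = 896/125 kN·m
Superposition: M = Σ M_i = 762/125 kN·m ≈ 6.096000 kN·m

M(16/5) = 762/125 kN·m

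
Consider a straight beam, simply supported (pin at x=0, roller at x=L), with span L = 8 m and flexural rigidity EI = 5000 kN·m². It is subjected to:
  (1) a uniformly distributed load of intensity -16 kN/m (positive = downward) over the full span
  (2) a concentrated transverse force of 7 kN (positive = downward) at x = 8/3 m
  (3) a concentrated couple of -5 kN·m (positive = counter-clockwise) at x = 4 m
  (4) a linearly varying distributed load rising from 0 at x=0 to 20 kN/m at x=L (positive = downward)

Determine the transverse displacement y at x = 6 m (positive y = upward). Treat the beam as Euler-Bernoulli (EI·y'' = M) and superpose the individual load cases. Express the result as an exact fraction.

Load 1 — uniform load w=-16 kN/m over full span:
  y_1 = -wx(L³-2Lx²+x³)/(24EI) = -(-16)·6·(8³-2·8·6²+6³)/(24·5000) = 76/625 m
Load 2 — point force P=7 kN at a=8/3 m (b=L-a=16/3):
  y_2 = -Pa(L-x)(2Lx-a²-x²)/(6LEI)  [x>a] = -7·(8/3)·(8-6)·(2·8·6-(8/3)²-6²)/(6·8·5000) = -833/101250 m
Load 3 — applied couple M₀=-5 kN·m at a=4 m (b=L-a=4):
  y_3 = (M₀x³/(6L)-M₀(x-a)²/2+C₁x)/EI  [x>a] with C₁=M₀(3b²-L²)/(6L)=5/3 = ((-5)·6³/(6·8)-(-5)·(6-4)²/2+(5/3)·6)/5000 = -1/2000 m
Load 4 — triangular load w₀=20 kN/m (0→w₀ over full span):
  y_4 = -w₀x(7L⁴-10L²x²+3x⁴)/(360LEI) = -20·6·(7·8⁴-10·8²·6²+3·6⁴)/(360·8·5000) = -119/1500 m
Superposition: y = Σ y_i = 27167/810000 m ≈ 0.033540 m

y(6) = 27167/810000 m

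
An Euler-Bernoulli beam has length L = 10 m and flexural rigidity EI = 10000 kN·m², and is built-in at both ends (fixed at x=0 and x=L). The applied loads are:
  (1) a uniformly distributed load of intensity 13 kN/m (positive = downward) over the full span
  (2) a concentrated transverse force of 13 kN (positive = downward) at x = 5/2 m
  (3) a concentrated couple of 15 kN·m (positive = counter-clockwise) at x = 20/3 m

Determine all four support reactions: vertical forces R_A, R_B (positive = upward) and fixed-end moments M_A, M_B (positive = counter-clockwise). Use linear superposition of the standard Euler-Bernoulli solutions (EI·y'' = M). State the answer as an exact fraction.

R_A = 2495/32 kN, M_A = 12635/96 kN·m, R_B = 2081/32 kN, M_B = -10985/96 kN·m

Load 1 — uniform load w=13 kN/m over full span:
  R_A = wL/2 = 13·10/2 = 65 kN
  M_A = wL²/12 = 13·10²/12 = 325/3 kN·m
  R_B = wL/2 = 13·10/2 = 65 kN
  M_B = -wL²/12 = -13·10²/12 = -325/3 kN·m
Load 2 — point force P=13 kN at a=5/2 m (b=L-a=15/2):
  R_A = Pb²(3a+b)/L³ = 13·(15/2)²·(3·(5/2)+(15/2))/10³ = 351/32 kN
  M_A = Pab²/L² = 13·(5/2)·(15/2)²/10² = 585/32 kN·m
  R_B = Pa²(a+3b)/L³ = 13·(5/2)²·((5/2)+3·(15/2))/10³ = 65/32 kN
  M_B = -Pa²b/L² = -13·(5/2)²·(15/2)/10² = -195/32 kN·m
Load 3 — applied couple M₀=15 kN·m at a=20/3 m (b=L-a=10/3):
  R_A = 6M₀ab/L³ = 6·15·(20/3)·(10/3)/10³ = 2 kN
  M_A = M₀b(2a-b)/L² = 15·(10/3)·(2·(20/3)-(10/3))/10² = 5 kN·m
  R_B = -6M₀ab/L³ = -6·15·(20/3)·(10/3)/10³ = -2 kN
  M_B = M₀a(2b-a)/L² = 15·(20/3)·(2·(10/3)-(20/3))/10² = 0 kN·m
Superposition: R_A = 2495/32 kN, M_A = 12635/96 kN·m, R_B = 2081/32 kN, M_B = -10985/96 kN·m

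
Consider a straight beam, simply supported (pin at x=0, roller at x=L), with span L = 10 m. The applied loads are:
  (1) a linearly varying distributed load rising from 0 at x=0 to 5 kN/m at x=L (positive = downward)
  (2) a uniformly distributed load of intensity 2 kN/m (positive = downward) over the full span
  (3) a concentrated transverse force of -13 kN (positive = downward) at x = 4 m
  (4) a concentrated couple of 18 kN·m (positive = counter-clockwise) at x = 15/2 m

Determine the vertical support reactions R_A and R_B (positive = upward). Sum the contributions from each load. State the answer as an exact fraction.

R_A = 37/3 kN, R_B = 59/3 kN

Load 1 — triangular load w₀=5 kN/m (0→w₀ over full span):
  R_A = w₀L/6 = 5·10/6 = 25/3 kN
  R_B = w₀L/3 = 5·10/3 = 50/3 kN
Load 2 — uniform load w=2 kN/m over full span:
  R_A = wL/2 = 2·10/2 = 10 kN
  R_B = wL/2 = 2·10/2 = 10 kN
Load 3 — point force P=-13 kN at a=4 m (b=L-a=6):
  R_A = Pb/L = (-13)·6/10 = -39/5 kN
  R_B = Pa/L = (-13)·4/10 = -26/5 kN
Load 4 — applied couple M₀=18 kN·m at a=15/2 m (b=L-a=5/2):
  R_A = M₀/L = 18/10 = 9/5 kN
  R_B = -M₀/L = -18/10 = -9/5 kN
Superposition: R_A = 37/3 kN, R_B = 59/3 kN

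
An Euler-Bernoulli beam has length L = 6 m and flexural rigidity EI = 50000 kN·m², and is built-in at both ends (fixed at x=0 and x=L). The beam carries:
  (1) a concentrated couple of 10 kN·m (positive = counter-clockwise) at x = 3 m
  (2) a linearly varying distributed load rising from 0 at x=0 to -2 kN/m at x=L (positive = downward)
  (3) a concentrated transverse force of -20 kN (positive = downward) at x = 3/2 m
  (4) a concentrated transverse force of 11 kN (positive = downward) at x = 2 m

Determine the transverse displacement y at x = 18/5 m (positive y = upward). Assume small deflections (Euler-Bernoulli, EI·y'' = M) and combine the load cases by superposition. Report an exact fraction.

y(18/5) = 289007/2343750000 m

Load 1 — applied couple M₀=10 kN·m at a=3 m (b=L-a=3):
  y_1 = (R_Ax³/6 - M_Ax²/2 - M₀(x-a)²/2)/EI  [x>a] with R_A=5/2, M_A=5/2 = ((5/2)·(18/5)³/6 - (5/2)·(18/5)²/2 - 10·((18/5)-3)²/2)/50000 = 9/312500 m
Load 2 — triangular load w₀=-2 kN/m (0→w₀ over full span):
  y_2 = -w₀x²(L-x)²(x+2L)/(120LEI) = -(-2)·(18/5)²·(6-(18/5))²·((18/5)+2·6)/(120·6·50000) = 3159/48828125 m
Load 3 — point force P=-20 kN at a=3/2 m (b=L-a=9/2):
  y_3 = -Pa²(L-x)²(3bL-(3b+a)(L-x))/(6L³EI)  [x>a] = -(-20)·(3/2)²·(6-(18/5))²·(3·(9/2)·6-(3·(9/2)+(3/2))·(6-(18/5)))/(6·6³·50000) = 9/50000 m
Load 4 — point force P=11 kN at a=2 m (b=L-a=4):
  y_4 = -Pa²(L-x)²(3bL-(3b+a)(L-x))/(6L³EI)  [x>a] = -11·2²·(6-(18/5))²·(3·4·6-(3·4+2)·(6-(18/5)))/(6·6³·50000) = -176/1171875 m
Superposition: y = Σ y_i = 289007/2343750000 m ≈ 0.000123 m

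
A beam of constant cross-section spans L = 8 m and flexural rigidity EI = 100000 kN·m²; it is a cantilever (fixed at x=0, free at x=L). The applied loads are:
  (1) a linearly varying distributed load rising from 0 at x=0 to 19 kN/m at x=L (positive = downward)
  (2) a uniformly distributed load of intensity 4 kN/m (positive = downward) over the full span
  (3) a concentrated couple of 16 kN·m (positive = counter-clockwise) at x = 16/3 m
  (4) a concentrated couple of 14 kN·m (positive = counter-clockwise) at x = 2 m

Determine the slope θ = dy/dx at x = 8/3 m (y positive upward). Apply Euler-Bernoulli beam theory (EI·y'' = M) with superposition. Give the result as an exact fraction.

Load 1 — triangular load w₀=19 kN/m (0→w₀ over full span):
  θ_1 = (w₀Lx²/4-w₀L²x/3-w₀x⁴/(24L))/EI = (19·8·(8/3)²/4-19·8²·(8/3)/3-19·(8/3)⁴/(24·8))/100000 = -6194/759375 rad
Load 2 — uniform load w=4 kN/m over full span:
  θ_2 = -wx(x²-3Lx+3L²)/(6EI) = -4·(8/3)·((8/3)²-3·8·(8/3)+3·8²)/(6·100000) = -608/253125 rad
Load 3 — applied couple M₀=16 kN·m at a=16/3 m (b=L-a=8/3):
  θ_3 = M₀x/EI  [x≤a] = 16·(8/3)/100000 = 4/9375 rad
Load 4 — applied couple M₀=14 kN·m at a=2 m (b=L-a=6):
  θ_4 = M₀a/EI  [x>a] = 14·2/100000 = 7/25000 rad
Superposition: θ = Σ θ_i = -59851/6075000 rad ≈ -0.009852 rad

θ(8/3) = -59851/6075000 rad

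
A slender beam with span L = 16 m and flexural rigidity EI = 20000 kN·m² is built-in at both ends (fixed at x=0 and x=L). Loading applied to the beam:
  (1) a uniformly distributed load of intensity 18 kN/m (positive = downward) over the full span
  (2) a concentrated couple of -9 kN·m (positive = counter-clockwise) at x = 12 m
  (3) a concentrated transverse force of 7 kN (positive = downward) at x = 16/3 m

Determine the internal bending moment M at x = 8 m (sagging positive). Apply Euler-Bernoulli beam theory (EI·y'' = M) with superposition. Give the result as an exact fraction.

Load 1 — uniform load w=18 kN/m over full span:
  M_1 = wLx/2 - wL²/12 - wx²/2 = 18·16·8/2 - 18·16²/12 - 18·8²/2 = 192 kN·m
Load 2 — applied couple M₀=-9 kN·m at a=12 m (b=L-a=4):
  M_2 = R_Ax - M_A  [x≤a] with R_A=-81/128, M_A=-45/16 = (-81/128)·8 - (-45/16) = -9/4 kN·m
Load 3 — point force P=7 kN at a=16/3 m (b=L-a=32/3):
  M_3 = Pa²(a+3b)(L-x)/L³ - Pa²b/L²  [x>a] = 7·(16/3)²·((16/3)+3·(32/3))·(16-8)/16³ - 7·(16/3)²·(32/3)/16² = 56/9 kN·m
Superposition: M = Σ M_i = 7055/36 kN·m ≈ 195.972222 kN·m

M(8) = 7055/36 kN·m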